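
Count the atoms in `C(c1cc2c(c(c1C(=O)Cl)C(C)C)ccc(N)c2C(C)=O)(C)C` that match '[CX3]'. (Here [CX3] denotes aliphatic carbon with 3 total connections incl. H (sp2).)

2

The query [CX3] means: C with X3: aliphatic carbon with exactly 3 total connections.
Check the 23 heavy atoms by environment: 10× c (aromatic, X3) → no; 7× C (X4) → no; 2× C (X3) → match; 2× O (X1) → no; 1× Cl (X1) → no; 1× N (X3) → no.
That gives 2 matching atoms.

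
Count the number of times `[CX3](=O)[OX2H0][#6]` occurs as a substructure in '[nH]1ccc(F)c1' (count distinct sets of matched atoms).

0

[CX3](=O)[OX2H0][#6] is the SMARTS for an ester: a carbonyl carbon bonded to an oxygen that is itself bonded to carbon (no H on that O).
No fragment in the molecule satisfies every constraint, giving 0 matches.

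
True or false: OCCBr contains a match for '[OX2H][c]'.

The pattern [OX2H][c] describes a hydroxyl oxygen attached to an aromatic carbon — a phenol.
The closest candidate here is a hydroxyl group (-OH), but the -OH is on an aliphatic carbon, not an aromatic c. No other fragment satisfies the full query, so there is no match.

False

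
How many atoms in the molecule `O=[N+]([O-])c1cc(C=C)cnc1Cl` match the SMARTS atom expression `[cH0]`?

The query [cH0] means: aromatic carbon with no attached hydrogen (substituted or ring-fusion).
Check the 12 heavy atoms by environment: 1× n (aromatic, H0) → no; 2× c (aromatic, H1) → no; 3× c (aromatic, H0) → match; 1× C (H1) → no; 1× C (H2) → no; 1× N (charge +1, H0) → no; 1× O (charge -1, H0) → no; 1× O (H0) → no; 1× Cl (H0) → no.
That gives 3 matching atoms.

3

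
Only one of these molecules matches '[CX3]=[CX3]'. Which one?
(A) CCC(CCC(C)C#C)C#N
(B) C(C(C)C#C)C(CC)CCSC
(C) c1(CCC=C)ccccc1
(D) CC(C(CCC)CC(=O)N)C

C

[CX3]=[CX3] describes a non-aromatic C=C double bond between two sp2 carbons (an alkene).
(A) has an ethynyl group (-C#CH) but the C-C bond is a triple bond, not a double bond.
(B) has an ethynyl group (-C#CH) but the C-C bond is a triple bond, not a double bond.
(C) contains a vinyl group (-CH=CH2), which satisfies every atom and bond constraint.
(D) has an ethyl group (-CH2CH3) but its C-C bond is a single bond between CX4 carbons, not CX3=CX3.
So the answer is (C).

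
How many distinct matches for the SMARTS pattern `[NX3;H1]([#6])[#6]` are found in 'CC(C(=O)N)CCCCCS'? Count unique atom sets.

[NX3;H1]([#6])[#6] is the SMARTS for a secondary amine: a trivalent nitrogen with one H, bonded to two carbons.
The molecule has a primary amide (-C(=O)NH2), but the -C(=O)NH2 nitrogen has H2, not H1; nothing else fits, so there are 0 matches.

0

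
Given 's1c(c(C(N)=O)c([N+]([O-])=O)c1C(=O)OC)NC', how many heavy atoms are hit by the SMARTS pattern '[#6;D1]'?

The query [#6;D1] means: carbon bonded to exactly one heavy atom.
Check the 17 heavy atoms by environment: 1× s (aromatic, D2) → no; 4× c (aromatic, D3) → no; 1× N (charge +1, D3) → no; 1× O (charge -1, D1) → no; 3× O (D1) → no; 2× C (D3) → no; 1× O (D2) → no; 2× C (D1) → match; 1× N (D2) → no; 1× N (D1) → no.
That gives 2 matching atoms.

2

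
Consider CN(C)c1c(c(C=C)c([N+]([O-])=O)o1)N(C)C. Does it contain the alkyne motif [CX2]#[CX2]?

The pattern [CX2]#[CX2] describes a carbon-carbon triple bond — an alkyne.
The closest candidate here is a vinyl group (-CH=CH2), but the C=C is a double bond; both carbons are CX3, not CX2. No other fragment satisfies the full query, so there is no match.

No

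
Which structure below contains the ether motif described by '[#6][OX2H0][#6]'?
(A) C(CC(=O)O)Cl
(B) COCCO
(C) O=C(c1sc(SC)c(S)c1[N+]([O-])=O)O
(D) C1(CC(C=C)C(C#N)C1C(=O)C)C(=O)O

[#6][OX2H0][#6] describes an aliphatic oxygen bridging two carbons with no H on the oxygen (an ether).
(A) has a carboxylic acid group (-C(=O)OH) but the -OH oxygen has H1; the =O is OX1, not OX2.
(B) contains a methoxy ether (-OCH3), which satisfies every atom and bond constraint.
(C) has a carboxylic acid group (-C(=O)OH) but the -OH oxygen has H1; the =O is OX1, not OX2.
(D) has a carboxylic acid group (-C(=O)OH) but the -OH oxygen has H1; the =O is OX1, not OX2.
So the answer is (B).

B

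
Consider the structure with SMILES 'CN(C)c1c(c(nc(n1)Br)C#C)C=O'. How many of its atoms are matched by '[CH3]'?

2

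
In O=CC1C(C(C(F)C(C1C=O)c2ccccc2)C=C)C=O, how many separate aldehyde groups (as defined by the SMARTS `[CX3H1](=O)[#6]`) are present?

[CX3H1](=O)[#6] is the SMARTS for an aldehyde: an sp2 carbon with one H, double-bonded to O and single-bonded to carbon.
The molecule carries 3 separate instances of an aldehyde (-CHO) meeting every constraint; each maps to a distinct set of atoms, giving 3 matches.

3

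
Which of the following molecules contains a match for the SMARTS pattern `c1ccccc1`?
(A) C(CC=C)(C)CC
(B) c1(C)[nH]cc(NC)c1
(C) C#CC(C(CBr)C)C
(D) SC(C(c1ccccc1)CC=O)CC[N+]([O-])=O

D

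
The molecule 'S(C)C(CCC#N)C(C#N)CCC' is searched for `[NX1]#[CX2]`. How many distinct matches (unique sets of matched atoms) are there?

2

[NX1]#[CX2] is the SMARTS for a nitrile: a nitrogen triple-bonded to a two-connected carbon.
The molecule carries 2 separate instances of a nitrile (-C#N) meeting every constraint; each maps to a distinct set of atoms, giving 2 matches.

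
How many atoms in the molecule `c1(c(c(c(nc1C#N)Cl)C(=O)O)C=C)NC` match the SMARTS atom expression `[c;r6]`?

The query [c;r6] means: aromatic carbon that belongs to a six-membered ring.
Check the 16 heavy atoms by environment: 1× n (aromatic, in 6-ring) → no; 5× c (aromatic, in 6-ring) → match; 5× C (acyclic) → no; 2× N (acyclic) → no; 2× O (acyclic) → no; 1× Cl (acyclic) → no.
That gives 5 matching atoms.

5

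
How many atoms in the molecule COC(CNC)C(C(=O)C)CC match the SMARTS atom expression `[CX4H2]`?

Check the 12 heavy atoms by environment: 2× C (H2, X4) → match; 2× C (H1, X4) → no; 4× C (H3, X4) → no; 1× O (H0, X2) → no; 1× N (H1, X3) → no; 1× C (H0, X3) → no; 1× O (H0, X1) → no.
That gives 2 matching atoms.

2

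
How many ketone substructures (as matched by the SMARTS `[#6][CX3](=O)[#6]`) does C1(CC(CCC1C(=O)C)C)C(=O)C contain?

[#6][CX3](=O)[#6] is the SMARTS for a ketone: a carbonyl carbon (no H) flanked by two carbons.
The molecule carries 2 separate instances of an acetyl/ketone group (-C(=O)CH3) meeting every constraint; each maps to a distinct set of atoms, giving 2 matches.

2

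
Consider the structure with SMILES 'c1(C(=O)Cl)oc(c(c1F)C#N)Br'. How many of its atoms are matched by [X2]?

2

The query [X2] means: any atom with exactly two total connections (bonds + H).
Check the 12 heavy atoms by environment: 1× o (aromatic, X2) → match; 4× c (aromatic, X3) → no; 1× Br (X1) → no; 1× C (X2) → match; 1× N (X1) → no; 1× F (X1) → no; 1× C (X3) → no; 1× O (X1) → no; 1× Cl (X1) → no.
Summing the matching environments: 1 + 1 = 2 matching atoms.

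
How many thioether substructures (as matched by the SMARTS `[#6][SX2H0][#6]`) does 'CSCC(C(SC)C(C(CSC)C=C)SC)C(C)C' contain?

4

[#6][SX2H0][#6] is the SMARTS for a thioether: an aliphatic sulfur bridging two carbons with no H on the sulfur.
The molecule carries 4 separate instances of a methylthio ether (-SCH3) meeting every constraint; each maps to a distinct set of atoms, giving 4 matches.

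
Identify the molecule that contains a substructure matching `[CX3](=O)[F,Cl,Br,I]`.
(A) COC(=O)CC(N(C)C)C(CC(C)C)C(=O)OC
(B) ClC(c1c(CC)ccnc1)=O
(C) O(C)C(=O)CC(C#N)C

B

[CX3](=O)[F,Cl,Br,I] describes a carbonyl carbon bonded to a halogen (an acyl halide).
(A) has a methyl-ester group (-C(=O)OCH3) but the carbonyl is bonded to -O-C, not to a halogen.
(B) contains an acyl chloride (-C(=O)Cl), which satisfies every atom and bond constraint.
(C) has a methyl-ester group (-C(=O)OCH3) but the carbonyl is bonded to -O-C, not to a halogen.
So the answer is (B).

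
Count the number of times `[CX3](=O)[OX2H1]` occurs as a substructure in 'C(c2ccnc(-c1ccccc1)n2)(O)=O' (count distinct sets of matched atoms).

[CX3](=O)[OX2H1] is the SMARTS for a carboxylic acid: an sp2 carbon double-bonded to O and single-bonded to an -OH oxygen.
Exactly one fragment in the molecule meets all constraints, giving 1 match.

1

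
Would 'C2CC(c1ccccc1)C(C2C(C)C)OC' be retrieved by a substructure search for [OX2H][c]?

No

The pattern [OX2H][c] describes a hydroxyl oxygen attached to an aromatic carbon — a phenol.
The closest candidate here is a methoxy ether (-OCH3), but the oxygen has H0, not H1. No other fragment satisfies the full query, so there is no match.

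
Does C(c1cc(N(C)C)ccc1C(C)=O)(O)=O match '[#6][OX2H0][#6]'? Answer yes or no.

The pattern [#6][OX2H0][#6] describes an aliphatic oxygen bridging two carbons with no H on the oxygen — an ether.
The closest candidate here is a carboxylic acid group (-C(=O)OH), but the -OH oxygen has H1; the =O is OX1, not OX2. No other fragment satisfies the full query, so there is no match.

No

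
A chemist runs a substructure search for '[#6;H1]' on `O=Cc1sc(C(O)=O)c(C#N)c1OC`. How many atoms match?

The query [#6;H1] means: any carbon bearing exactly one hydrogen.
Check the 14 heavy atoms by environment: 1× s (aromatic, H0) → no; 4× c (aromatic, H0) → no; 2× C (H0) → no; 3× O (H0) → no; 1× O (H1) → no; 1× C (H3) → no; 1× C (H1) → match; 1× N (H0) → no.
That gives 1 matching atom.

1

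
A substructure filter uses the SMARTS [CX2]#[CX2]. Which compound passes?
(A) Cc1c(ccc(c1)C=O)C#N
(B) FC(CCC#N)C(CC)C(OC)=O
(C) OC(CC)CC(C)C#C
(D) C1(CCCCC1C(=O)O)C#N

[CX2]#[CX2] describes a carbon-carbon triple bond (an alkyne).
(A) has a nitrile (-C#N) but the triple bond is C#N, not C#C.
(B) has a nitrile (-C#N) but the triple bond is C#N, not C#C.
(C) contains an ethynyl group (-C#CH), which satisfies every atom and bond constraint.
(D) has a nitrile (-C#N) but the triple bond is C#N, not C#C.
So the answer is (C).

C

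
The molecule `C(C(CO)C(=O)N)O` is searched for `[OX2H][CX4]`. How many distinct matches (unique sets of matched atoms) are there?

[OX2H][CX4] is the SMARTS for an aliphatic alcohol: a hydroxyl oxygen bound to an sp3 (X4) carbon.
The molecule carries 2 separate instances of a hydroxyl group (-OH) meeting every constraint; each maps to a distinct set of atoms, giving 2 matches.

2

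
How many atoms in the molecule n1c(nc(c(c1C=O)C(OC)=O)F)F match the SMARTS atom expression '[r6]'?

6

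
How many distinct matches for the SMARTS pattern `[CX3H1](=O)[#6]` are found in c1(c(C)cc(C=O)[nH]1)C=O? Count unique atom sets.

2

[CX3H1](=O)[#6] is the SMARTS for an aldehyde: an sp2 carbon with one H, double-bonded to O and single-bonded to carbon.
The molecule carries 2 separate instances of an aldehyde (-CHO) meeting every constraint; each maps to a distinct set of atoms, giving 2 matches.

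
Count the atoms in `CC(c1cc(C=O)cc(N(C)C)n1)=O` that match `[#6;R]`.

The query [#6;R] means: carbon that is part of a ring.
Check the 14 heavy atoms by environment: 1× n (aromatic, in 6-ring) → no; 5× c (aromatic, in 6-ring) → match; 1× N (acyclic) → no; 5× C (acyclic) → no; 2× O (acyclic) → no.
That gives 5 matching atoms.

5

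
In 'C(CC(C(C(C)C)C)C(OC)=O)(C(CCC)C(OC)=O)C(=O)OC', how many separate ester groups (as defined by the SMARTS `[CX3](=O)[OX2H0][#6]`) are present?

3

[CX3](=O)[OX2H0][#6] is the SMARTS for an ester: a carbonyl carbon bonded to an oxygen that is itself bonded to carbon (no H on that O).
The molecule carries 3 separate instances of a methyl-ester group (-C(=O)OCH3) meeting every constraint; each maps to a distinct set of atoms, giving 3 matches.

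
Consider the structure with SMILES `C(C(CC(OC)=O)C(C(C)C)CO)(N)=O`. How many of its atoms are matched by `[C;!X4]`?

2

The query [C;!X4] means: aliphatic carbon that does not have four total connections.
Check the 15 heavy atoms by environment: 8× C (X4) → no; 2× C (X3) → match; 2× O (X1) → no; 2× O (X2) → no; 1× N (X3) → no.
That gives 2 matching atoms.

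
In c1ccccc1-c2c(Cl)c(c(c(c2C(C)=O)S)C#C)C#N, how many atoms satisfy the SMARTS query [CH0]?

Check the 21 heavy atoms by environment: 7× c (aromatic, H0) → no; 5× c (aromatic, H1) → no; 1× S (H1) → no; 3× C (H0) → match; 1× C (H1) → no; 1× N (H0) → no; 1× O (H0) → no; 1× C (H3) → no; 1× Cl (H0) → no.
That gives 3 matching atoms.

3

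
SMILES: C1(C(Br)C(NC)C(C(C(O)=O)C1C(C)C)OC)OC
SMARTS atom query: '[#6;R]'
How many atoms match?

Check the 19 heavy atoms by environment: 6× C (in 6-ring) → match; 1× N (acyclic) → no; 7× C (acyclic) → no; 1× Br (acyclic) → no; 4× O (acyclic) → no.
That gives 6 matching atoms.

6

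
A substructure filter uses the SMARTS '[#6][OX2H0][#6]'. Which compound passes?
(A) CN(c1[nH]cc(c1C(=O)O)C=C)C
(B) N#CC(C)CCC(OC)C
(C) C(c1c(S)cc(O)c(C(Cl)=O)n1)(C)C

B

[#6][OX2H0][#6] describes an aliphatic oxygen bridging two carbons with no H on the oxygen (an ether).
(A) has a carboxylic acid group (-C(=O)OH) but the -OH oxygen has H1; the =O is OX1, not OX2.
(B) contains a methoxy ether (-OCH3), which satisfies every atom and bond constraint.
(C) has a hydroxyl group (-OH) but the oxygen has H1, not H0 bridging two carbons.
So the answer is (B).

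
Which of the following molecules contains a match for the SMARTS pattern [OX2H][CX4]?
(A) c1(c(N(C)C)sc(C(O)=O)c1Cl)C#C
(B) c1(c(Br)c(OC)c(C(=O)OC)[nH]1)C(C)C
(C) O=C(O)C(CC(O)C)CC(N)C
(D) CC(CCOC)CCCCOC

C

[OX2H][CX4] describes a hydroxyl oxygen bound to an sp3 (X4) carbon (an aliphatic alcohol).
(A) has a carboxylic acid group (-C(=O)OH) but the -OH is on a CX3 carbonyl carbon, not a CX4 carbon.
(B) has a methoxy ether (-OCH3) but the oxygen has H0 (ether), not H1.
(C) contains a hydroxyl group (-OH), which satisfies every atom and bond constraint.
(D) has a methoxy ether (-OCH3) but the oxygen has H0 (ether), not H1.
So the answer is (C).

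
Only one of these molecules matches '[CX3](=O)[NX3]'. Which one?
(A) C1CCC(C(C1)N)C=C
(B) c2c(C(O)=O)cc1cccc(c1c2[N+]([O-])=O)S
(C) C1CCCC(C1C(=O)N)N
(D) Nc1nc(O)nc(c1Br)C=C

[CX3](=O)[NX3] describes a carbonyl carbon bonded to a trivalent nitrogen (an amide).
(A) has a primary amino group (-NH2) but the -NH2 is not attached to a carbonyl carbon.
(B) has a carboxylic acid group (-C(=O)OH) but the carbonyl is bonded to O, not to an NX3 nitrogen.
(C) contains a primary amide (-C(=O)NH2), which satisfies every atom and bond constraint.
(D) has a primary amino group (-NH2) but the -NH2 is not attached to a carbonyl carbon.
So the answer is (C).

C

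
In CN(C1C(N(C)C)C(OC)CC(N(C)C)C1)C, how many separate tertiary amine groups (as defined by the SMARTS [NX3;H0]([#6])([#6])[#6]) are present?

[NX3;H0]([#6])([#6])[#6] is the SMARTS for a tertiary amine: a trivalent nitrogen with no H, bonded to three carbons.
The molecule carries 3 separate instances of a dimethylamino group (-N(CH3)2) meeting every constraint; each maps to a distinct set of atoms, giving 3 matches.

3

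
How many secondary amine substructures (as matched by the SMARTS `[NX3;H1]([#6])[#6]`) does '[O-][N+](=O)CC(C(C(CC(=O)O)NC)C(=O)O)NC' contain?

[NX3;H1]([#6])[#6] is the SMARTS for a secondary amine: a trivalent nitrogen with one H, bonded to two carbons.
The molecule carries 2 separate instances of an N-methylamino group (-NHCH3) meeting every constraint; each maps to a distinct set of atoms, giving 2 matches.

2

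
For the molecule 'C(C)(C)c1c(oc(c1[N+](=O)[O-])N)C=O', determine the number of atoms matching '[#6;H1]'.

2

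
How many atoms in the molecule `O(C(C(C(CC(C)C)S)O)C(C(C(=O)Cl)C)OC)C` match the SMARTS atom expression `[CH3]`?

5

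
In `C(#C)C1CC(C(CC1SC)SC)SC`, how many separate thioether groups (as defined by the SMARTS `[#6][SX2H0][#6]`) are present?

[#6][SX2H0][#6] is the SMARTS for a thioether: an aliphatic sulfur bridging two carbons with no H on the sulfur.
The molecule carries 3 separate instances of a methylthio ether (-SCH3) meeting every constraint; each maps to a distinct set of atoms, giving 3 matches.

3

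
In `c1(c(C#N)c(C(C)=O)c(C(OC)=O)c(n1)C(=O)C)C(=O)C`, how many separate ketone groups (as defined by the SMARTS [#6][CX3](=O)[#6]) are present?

3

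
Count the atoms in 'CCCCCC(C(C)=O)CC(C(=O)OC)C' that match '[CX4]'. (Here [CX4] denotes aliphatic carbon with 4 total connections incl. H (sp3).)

11

The query [CX4] means: C with X4: aliphatic carbon with exactly 4 total connections (bonds + H).
Check the 16 heavy atoms by environment: 11× C (X4) → match; 2× C (X3) → no; 2× O (X1) → no; 1× O (X2) → no.
That gives 11 matching atoms.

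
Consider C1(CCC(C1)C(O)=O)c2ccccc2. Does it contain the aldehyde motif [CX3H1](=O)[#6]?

The pattern [CX3H1](=O)[#6] describes an sp2 carbon with one H, double-bonded to O and single-bonded to carbon — an aldehyde.
The closest candidate here is a carboxylic acid group (-C(=O)OH), but the carbonyl carbon has H0 and is bonded to O, not H1. No other fragment satisfies the full query, so there is no match.

No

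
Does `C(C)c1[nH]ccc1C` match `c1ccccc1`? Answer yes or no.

No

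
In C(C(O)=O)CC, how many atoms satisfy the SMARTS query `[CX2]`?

0

Check the 6 heavy atoms by environment: 3× C (X4) → no; 1× C (X3) → no; 1× O (X1) → no; 1× O (X2) → no.
No environment satisfies the query, so 0 matching atoms.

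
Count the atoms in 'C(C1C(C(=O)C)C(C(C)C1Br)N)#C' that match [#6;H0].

2

The query [#6;H0] means: any carbon with no attached hydrogen.
Check the 13 heavy atoms by environment: 6× C (H1) → no; 2× C (H0) → match; 1× Br (H0) → no; 2× C (H3) → no; 1× O (H0) → no; 1× N (H2) → no.
That gives 2 matching atoms.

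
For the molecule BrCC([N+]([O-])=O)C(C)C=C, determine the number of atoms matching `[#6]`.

6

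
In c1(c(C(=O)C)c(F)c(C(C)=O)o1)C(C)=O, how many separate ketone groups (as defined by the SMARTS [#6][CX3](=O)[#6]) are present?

3

[#6][CX3](=O)[#6] is the SMARTS for a ketone: a carbonyl carbon (no H) flanked by two carbons.
The molecule carries 3 separate instances of an acetyl/ketone group (-C(=O)CH3) meeting every constraint; each maps to a distinct set of atoms, giving 3 matches.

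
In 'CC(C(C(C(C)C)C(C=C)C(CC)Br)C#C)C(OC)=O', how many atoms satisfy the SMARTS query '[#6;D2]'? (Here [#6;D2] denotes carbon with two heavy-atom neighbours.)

The query [#6;D2] means: any carbon bonded to exactly two heavy atoms.
Check the 20 heavy atoms by environment: 3× C (D2) → match; 7× C (D3) → no; 7× C (D1) → no; 1× O (D1) → no; 1× O (D2) → no; 1× Br (D1) → no.
That gives 3 matching atoms.

3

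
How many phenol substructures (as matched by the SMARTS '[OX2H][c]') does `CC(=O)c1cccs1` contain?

0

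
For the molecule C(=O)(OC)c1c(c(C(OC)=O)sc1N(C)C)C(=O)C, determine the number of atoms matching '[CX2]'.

0

Check the 19 heavy atoms by environment: 1× s (aromatic, X2) → no; 4× c (aromatic, X3) → no; 3× C (X3) → no; 3× O (X1) → no; 2× O (X2) → no; 5× C (X4) → no; 1× N (X3) → no.
No environment satisfies the query, so 0 matching atoms.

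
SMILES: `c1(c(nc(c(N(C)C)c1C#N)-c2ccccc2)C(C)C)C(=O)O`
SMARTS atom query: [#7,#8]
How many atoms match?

5

Check the 23 heavy atoms by environment: 1× n (aromatic) → match; 11× c (aromatic) → no; 2× N → match; 7× C → no; 2× O → match.
Summing the matching environments: 1 + 2 + 2 = 5 matching atoms.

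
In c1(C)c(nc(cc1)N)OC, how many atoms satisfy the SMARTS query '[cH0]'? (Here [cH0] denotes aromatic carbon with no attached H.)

Check the 10 heavy atoms by environment: 1× n (aromatic, H0) → no; 3× c (aromatic, H0) → match; 2× c (aromatic, H1) → no; 1× N (H2) → no; 2× C (H3) → no; 1× O (H0) → no.
That gives 3 matching atoms.

3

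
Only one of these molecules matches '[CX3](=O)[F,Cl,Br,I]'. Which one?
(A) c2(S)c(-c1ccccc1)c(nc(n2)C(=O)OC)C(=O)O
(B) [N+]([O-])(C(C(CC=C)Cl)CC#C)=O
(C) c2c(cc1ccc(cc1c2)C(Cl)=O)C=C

C

[CX3](=O)[F,Cl,Br,I] describes a carbonyl carbon bonded to a halogen (an acyl halide).
(A) has a methyl-ester group (-C(=O)OCH3) but the carbonyl is bonded to -O-C, not to a halogen.
(B) has a chloro substituent but the Cl is not on a carbonyl carbon.
(C) contains an acyl chloride (-C(=O)Cl), which satisfies every atom and bond constraint.
So the answer is (C).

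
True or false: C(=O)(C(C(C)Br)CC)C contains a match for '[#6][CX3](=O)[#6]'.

True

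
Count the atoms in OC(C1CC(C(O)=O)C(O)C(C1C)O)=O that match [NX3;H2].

0

The query [NX3;H2] means: aliphatic N with 3 total connections, two of them H — an -NH2 nitrogen (amine or amide).
Check the 15 heavy atoms by environment: 5× C (H1, X4) → no; 1× C (H2, X4) → no; 4× O (H1, X2) → no; 1× C (H3, X4) → no; 2× C (H0, X3) → no; 2× O (H0, X1) → no.
No environment satisfies the query, so 0 matching atoms.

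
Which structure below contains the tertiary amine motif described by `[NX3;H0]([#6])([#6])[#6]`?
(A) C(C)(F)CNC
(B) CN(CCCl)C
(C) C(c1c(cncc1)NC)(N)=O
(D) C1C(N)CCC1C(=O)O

[NX3;H0]([#6])([#6])[#6] describes a trivalent nitrogen with no H, bonded to three carbons (a tertiary amine).
(A) has an N-methylamino group (-NHCH3) but the nitrogen still has one H (H1), not H0.
(B) contains a dimethylamino group (-N(CH3)2), which satisfies every atom and bond constraint.
(C) has an N-methylamino group (-NHCH3) but the nitrogen still has one H (H1), not H0.
(D) has a primary amino group (-NH2) but the nitrogen has H2, not H0 with three carbons.
So the answer is (B).

B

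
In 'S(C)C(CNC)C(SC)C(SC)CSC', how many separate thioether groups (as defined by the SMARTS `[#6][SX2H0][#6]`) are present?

4

[#6][SX2H0][#6] is the SMARTS for a thioether: an aliphatic sulfur bridging two carbons with no H on the sulfur.
The molecule carries 4 separate instances of a methylthio ether (-SCH3) meeting every constraint; each maps to a distinct set of atoms, giving 4 matches.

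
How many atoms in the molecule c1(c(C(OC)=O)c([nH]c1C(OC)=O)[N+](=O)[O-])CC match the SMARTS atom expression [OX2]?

2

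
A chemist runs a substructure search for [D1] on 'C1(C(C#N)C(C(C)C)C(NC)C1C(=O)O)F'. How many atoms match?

Check the 16 heavy atoms by environment: 7× C (D3) → no; 3× C (D1) → match; 2× O (D1) → match; 1× F (D1) → match; 1× C (D2) → no; 1× N (D1) → match; 1× N (D2) → no.
Summing the matching environments: 3 + 2 + 1 + 1 = 7 matching atoms.

7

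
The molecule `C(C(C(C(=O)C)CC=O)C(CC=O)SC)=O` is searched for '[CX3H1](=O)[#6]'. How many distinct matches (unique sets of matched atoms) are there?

3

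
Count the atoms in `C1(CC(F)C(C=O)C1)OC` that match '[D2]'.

4

The query [D2] means: atom with exactly two heavy-atom neighbours.
Check the 10 heavy atoms by environment: 3× C (D3) → no; 3× C (D2) → match; 1× O (D2) → match; 1× C (D1) → no; 1× F (D1) → no; 1× O (D1) → no.
Summing the matching environments: 3 + 1 = 4 matching atoms.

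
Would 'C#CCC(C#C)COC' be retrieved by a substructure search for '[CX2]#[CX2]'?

Yes

The pattern [CX2]#[CX2] describes a carbon-carbon triple bond — an alkyne.
The molecule carries an ethynyl group (-C#CH), whose atoms satisfy every constraint of the query, so the pattern matches.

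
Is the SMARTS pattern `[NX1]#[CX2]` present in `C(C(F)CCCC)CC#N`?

Yes

The pattern [NX1]#[CX2] describes a nitrogen triple-bonded to a two-connected carbon — a nitrile.
The molecule carries a nitrile (-C#N), whose atoms satisfy every constraint of the query, so the pattern matches.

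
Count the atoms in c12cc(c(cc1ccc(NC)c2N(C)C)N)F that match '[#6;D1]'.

3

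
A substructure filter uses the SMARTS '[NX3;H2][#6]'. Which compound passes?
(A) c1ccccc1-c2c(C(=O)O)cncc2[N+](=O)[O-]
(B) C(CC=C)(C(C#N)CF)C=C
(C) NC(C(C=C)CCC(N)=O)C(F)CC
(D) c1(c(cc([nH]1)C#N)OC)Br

C

[NX3;H2][#6] describes a trivalent nitrogen with two H attached to carbon (a primary amine).
(A) has a nitro group (-[N+](=O)[O-]) but the nitrogen is [N+] with no H, not NX3H2.
(B) has a nitrile (-C#N) but the nitrogen is NX1 (triple-bonded), not NX3 with two H.
(C) contains a primary amino group (-NH2), which satisfies every atom and bond constraint.
(D) has a nitrile (-C#N) but the nitrogen is NX1 (triple-bonded), not NX3 with two H.
So the answer is (C).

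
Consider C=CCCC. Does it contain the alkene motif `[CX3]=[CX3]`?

The pattern [CX3]=[CX3] describes a non-aromatic C=C double bond between two sp2 carbons — an alkene.
The molecule carries a vinyl group (-CH=CH2), whose atoms satisfy every constraint of the query, so the pattern matches.

Yes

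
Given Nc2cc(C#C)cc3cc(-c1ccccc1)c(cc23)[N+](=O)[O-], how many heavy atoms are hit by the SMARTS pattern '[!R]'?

6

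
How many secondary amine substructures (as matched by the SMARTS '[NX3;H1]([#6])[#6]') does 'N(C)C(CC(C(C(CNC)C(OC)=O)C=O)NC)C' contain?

3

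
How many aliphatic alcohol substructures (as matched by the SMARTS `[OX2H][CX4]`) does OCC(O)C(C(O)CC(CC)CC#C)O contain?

[OX2H][CX4] is the SMARTS for an aliphatic alcohol: a hydroxyl oxygen bound to an sp3 (X4) carbon.
The molecule carries 4 separate instances of a hydroxyl group (-OH) meeting every constraint; each maps to a distinct set of atoms, giving 4 matches.

4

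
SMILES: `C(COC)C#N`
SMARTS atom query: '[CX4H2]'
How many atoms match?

2

The query [CX4H2] means: sp3 carbon (X4) with exactly two hydrogens.
Check the 6 heavy atoms by environment: 2× C (H2, X4) → match; 1× O (H0, X2) → no; 1× C (H3, X4) → no; 1× C (H0, X2) → no; 1× N (H0, X1) → no.
That gives 2 matching atoms.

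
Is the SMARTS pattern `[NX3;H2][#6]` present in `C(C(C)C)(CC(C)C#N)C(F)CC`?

No

The pattern [NX3;H2][#6] describes a trivalent nitrogen with two H attached to carbon — a primary amine.
The closest candidate here is a nitrile (-C#N), but the nitrogen is NX1 (triple-bonded), not NX3 with two H. No other fragment satisfies the full query, so there is no match.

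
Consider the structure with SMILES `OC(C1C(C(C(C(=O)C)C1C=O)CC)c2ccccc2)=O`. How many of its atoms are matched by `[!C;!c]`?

The query [!C;!c] means: neither aliphatic nor aromatic carbon — same as [!#6].
Check the 21 heavy atoms by environment: 11× C → no; 4× O → match; 6× c (aromatic) → no.
That gives 4 matching atoms.

4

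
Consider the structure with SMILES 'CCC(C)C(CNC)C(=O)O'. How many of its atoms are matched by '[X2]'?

1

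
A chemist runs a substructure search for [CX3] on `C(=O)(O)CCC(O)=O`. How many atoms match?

2

Check the 8 heavy atoms by environment: 2× C (X4) → no; 2× C (X3) → match; 2× O (X1) → no; 2× O (X2) → no.
That gives 2 matching atoms.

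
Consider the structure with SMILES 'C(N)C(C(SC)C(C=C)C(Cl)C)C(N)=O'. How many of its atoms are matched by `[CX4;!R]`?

7

The query [CX4;!R] means: aliphatic carbon with four total connections, not in a ring.
Check the 15 heavy atoms by environment: 7× C (X4, acyclic) → match; 1× S (X2, acyclic) → no; 1× Cl (X1, acyclic) → no; 2× N (X3, acyclic) → no; 3× C (X3, acyclic) → no; 1× O (X1, acyclic) → no.
That gives 7 matching atoms.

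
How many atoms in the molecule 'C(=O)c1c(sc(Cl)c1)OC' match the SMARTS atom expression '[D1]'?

The query [D1] means: atom with exactly one heavy-atom neighbour (degree 1).
Check the 10 heavy atoms by environment: 1× s (aromatic, D2) → no; 3× c (aromatic, D3) → no; 1× c (aromatic, D2) → no; 1× O (D2) → no; 1× C (D1) → match; 1× Cl (D1) → match; 1× C (D2) → no; 1× O (D1) → match.
Summing the matching environments: 1 + 1 + 1 = 3 matching atoms.

3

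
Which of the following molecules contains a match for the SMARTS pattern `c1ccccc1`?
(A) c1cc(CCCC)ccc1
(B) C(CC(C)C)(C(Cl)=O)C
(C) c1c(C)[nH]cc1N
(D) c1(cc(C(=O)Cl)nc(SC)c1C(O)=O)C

A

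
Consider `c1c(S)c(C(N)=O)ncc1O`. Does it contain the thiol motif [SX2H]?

Yes

The pattern [SX2H] describes an aliphatic sulfur with two connections, one being H — a thiol.
The molecule carries a thiol (-SH), whose atoms satisfy every constraint of the query, so the pattern matches.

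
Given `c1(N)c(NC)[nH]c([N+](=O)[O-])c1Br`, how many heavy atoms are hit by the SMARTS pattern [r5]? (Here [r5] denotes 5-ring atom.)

The query [r5] means: r5 matches atoms in a five-membered ring.
Check the 12 heavy atoms by environment: 1× n (aromatic, in 5-ring) → match; 4× c (aromatic, in 5-ring) → match; 2× N (acyclic) → no; 1× N (charge +1, acyclic) → no; 1× O (charge -1, acyclic) → no; 1× O (acyclic) → no; 1× C (acyclic) → no; 1× Br (acyclic) → no.
Summing the matching environments: 1 + 4 = 5 matching atoms.

5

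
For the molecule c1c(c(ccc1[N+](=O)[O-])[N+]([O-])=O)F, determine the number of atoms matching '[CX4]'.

0

The query [CX4] means: C with X4: aliphatic carbon with exactly 4 total connections (bonds + H).
Check the 13 heavy atoms by environment: 6× c (aromatic, X3) → no; 2× N (charge +1, X3) → no; 2× O (charge -1, X1) → no; 2× O (X1) → no; 1× F (X1) → no.
No environment satisfies the query, so 0 matching atoms.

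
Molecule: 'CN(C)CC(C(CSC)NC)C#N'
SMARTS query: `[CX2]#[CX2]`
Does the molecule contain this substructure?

No

The pattern [CX2]#[CX2] describes a carbon-carbon triple bond — an alkyne.
The closest candidate here is a nitrile (-C#N), but the triple bond is C#N, not C#C. No other fragment satisfies the full query, so there is no match.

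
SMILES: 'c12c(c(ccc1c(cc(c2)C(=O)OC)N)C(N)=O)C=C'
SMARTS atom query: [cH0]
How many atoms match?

6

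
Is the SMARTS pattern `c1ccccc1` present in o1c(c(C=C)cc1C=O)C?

No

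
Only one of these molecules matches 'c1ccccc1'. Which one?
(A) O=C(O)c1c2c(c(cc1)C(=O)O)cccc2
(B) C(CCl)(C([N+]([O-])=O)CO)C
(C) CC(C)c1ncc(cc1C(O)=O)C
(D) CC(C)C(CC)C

A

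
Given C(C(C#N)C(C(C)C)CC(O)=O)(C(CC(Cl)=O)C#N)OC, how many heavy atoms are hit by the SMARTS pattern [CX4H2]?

2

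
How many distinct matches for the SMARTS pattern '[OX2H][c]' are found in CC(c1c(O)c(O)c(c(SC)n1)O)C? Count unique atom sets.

3

[OX2H][c] is the SMARTS for a phenol: a hydroxyl oxygen attached to an aromatic carbon.
The molecule carries 3 separate instances of a hydroxyl group (-OH) meeting every constraint; each maps to a distinct set of atoms, giving 3 matches.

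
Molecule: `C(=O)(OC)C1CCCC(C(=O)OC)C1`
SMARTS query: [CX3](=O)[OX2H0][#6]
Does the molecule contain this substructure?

Yes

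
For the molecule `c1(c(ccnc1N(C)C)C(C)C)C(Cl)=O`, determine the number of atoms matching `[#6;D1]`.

The query [#6;D1] means: carbon bonded to exactly one heavy atom.
Check the 15 heavy atoms by environment: 1× n (aromatic, D2) → no; 2× c (aromatic, D2) → no; 3× c (aromatic, D3) → no; 2× C (D3) → no; 4× C (D1) → match; 1× N (D3) → no; 1× O (D1) → no; 1× Cl (D1) → no.
That gives 4 matching atoms.

4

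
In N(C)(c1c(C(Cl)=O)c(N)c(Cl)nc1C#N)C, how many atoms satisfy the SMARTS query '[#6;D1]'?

2

The query [#6;D1] means: carbon bonded to exactly one heavy atom.
Check the 16 heavy atoms by environment: 1× n (aromatic, D2) → no; 5× c (aromatic, D3) → no; 2× Cl (D1) → no; 1× N (D3) → no; 2× C (D1) → match; 1× C (D3) → no; 1× O (D1) → no; 1× C (D2) → no; 2× N (D1) → no.
That gives 2 matching atoms.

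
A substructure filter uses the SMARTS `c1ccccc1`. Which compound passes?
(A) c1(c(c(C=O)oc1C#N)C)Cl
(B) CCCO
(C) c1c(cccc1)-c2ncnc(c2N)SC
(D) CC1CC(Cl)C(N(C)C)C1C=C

C

c1ccccc1 describes six aromatic carbons in a ring (a benzene ring).
(A) has a methyl group (-CH3) but no six-membered all-carbon aromatic ring is present.
(B) has a methyl group (-CH3) but no six-membered all-carbon aromatic ring is present.
(C) contains a phenyl ring, which satisfies every atom and bond constraint.
(D) has a methyl group (-CH3) but no six-membered all-carbon aromatic ring is present.
So the answer is (C).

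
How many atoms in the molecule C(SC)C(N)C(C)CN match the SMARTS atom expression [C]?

6

The query [C] means: uppercase C matches aliphatic (non-aromatic) carbon only.
Check the 9 heavy atoms by environment: 6× C → match; 2× N → no; 1× S → no.
That gives 6 matching atoms.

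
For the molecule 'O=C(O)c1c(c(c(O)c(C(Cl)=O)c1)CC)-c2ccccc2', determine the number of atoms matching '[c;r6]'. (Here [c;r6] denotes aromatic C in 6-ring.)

12

The query [c;r6] means: aromatic carbon that belongs to a six-membered ring.
Check the 21 heavy atoms by environment: 12× c (aromatic, in 6-ring) → match; 4× C (acyclic) → no; 4× O (acyclic) → no; 1× Cl (acyclic) → no.
That gives 12 matching atoms.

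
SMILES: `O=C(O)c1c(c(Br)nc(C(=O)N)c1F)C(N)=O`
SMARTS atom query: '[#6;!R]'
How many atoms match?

3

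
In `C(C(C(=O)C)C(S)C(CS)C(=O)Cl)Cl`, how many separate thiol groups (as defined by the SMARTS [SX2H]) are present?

2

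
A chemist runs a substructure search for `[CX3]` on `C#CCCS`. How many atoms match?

Check the 5 heavy atoms by environment: 2× C (X4) → no; 1× S (X2) → no; 2× C (X2) → no.
No environment satisfies the query, so 0 matching atoms.

0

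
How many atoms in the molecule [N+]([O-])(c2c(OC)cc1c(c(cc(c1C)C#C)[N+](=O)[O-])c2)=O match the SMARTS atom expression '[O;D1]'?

4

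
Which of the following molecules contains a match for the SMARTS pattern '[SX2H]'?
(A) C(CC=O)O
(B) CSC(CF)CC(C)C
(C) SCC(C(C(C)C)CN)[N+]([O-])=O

C

[SX2H] describes an aliphatic sulfur with two connections, one being H (a thiol).
(A) has a hydroxyl group (-OH) but it is an -OH, not an -SH.
(B) has a methylthio ether (-SCH3) but the sulfur has H0 (bonded to two carbons), not H1.
(C) contains a thiol (-SH), which satisfies every atom and bond constraint.
So the answer is (C).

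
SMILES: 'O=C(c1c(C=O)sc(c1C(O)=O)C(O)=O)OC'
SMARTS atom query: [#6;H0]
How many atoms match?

The query [#6;H0] means: any carbon with no attached hydrogen.
Check the 17 heavy atoms by environment: 1× s (aromatic, H0) → no; 4× c (aromatic, H0) → match; 1× C (H1) → no; 5× O (H0) → no; 3× C (H0) → match; 2× O (H1) → no; 1× C (H3) → no.
Summing the matching environments: 4 + 3 = 7 matching atoms.

7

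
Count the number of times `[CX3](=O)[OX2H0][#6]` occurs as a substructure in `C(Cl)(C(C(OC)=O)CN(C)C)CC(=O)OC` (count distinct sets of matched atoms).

2

[CX3](=O)[OX2H0][#6] is the SMARTS for an ester: a carbonyl carbon bonded to an oxygen that is itself bonded to carbon (no H on that O).
The molecule carries 2 separate instances of a methyl-ester group (-C(=O)OCH3) meeting every constraint; each maps to a distinct set of atoms, giving 2 matches.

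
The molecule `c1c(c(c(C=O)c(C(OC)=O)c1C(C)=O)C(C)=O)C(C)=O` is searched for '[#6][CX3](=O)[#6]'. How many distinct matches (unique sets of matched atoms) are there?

3

[#6][CX3](=O)[#6] is the SMARTS for a ketone: a carbonyl carbon (no H) flanked by two carbons.
The molecule carries 3 separate instances of an acetyl/ketone group (-C(=O)CH3) meeting every constraint; each maps to a distinct set of atoms, giving 3 matches.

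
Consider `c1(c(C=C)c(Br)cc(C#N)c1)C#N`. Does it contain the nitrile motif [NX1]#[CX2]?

The pattern [NX1]#[CX2] describes a nitrogen triple-bonded to a two-connected carbon — a nitrile.
The molecule carries a nitrile (-C#N), whose atoms satisfy every constraint of the query, so the pattern matches.

Yes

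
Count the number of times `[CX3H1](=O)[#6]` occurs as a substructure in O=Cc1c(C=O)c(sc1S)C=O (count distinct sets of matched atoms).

[CX3H1](=O)[#6] is the SMARTS for an aldehyde: an sp2 carbon with one H, double-bonded to O and single-bonded to carbon.
The molecule carries 3 separate instances of an aldehyde (-CHO) meeting every constraint; each maps to a distinct set of atoms, giving 3 matches.

3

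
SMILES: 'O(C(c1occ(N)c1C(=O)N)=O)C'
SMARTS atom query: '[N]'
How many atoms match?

2

The query [N] means: uppercase N matches aliphatic (non-aromatic) nitrogen only.
Check the 13 heavy atoms by environment: 1× o (aromatic) → no; 4× c (aromatic) → no; 3× C → no; 3× O → no; 2× N → match.
That gives 2 matching atoms.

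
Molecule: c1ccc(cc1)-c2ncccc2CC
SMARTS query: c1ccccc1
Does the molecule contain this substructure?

Yes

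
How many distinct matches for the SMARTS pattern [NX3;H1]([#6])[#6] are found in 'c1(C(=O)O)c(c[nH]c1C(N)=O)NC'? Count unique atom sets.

1

[NX3;H1]([#6])[#6] is the SMARTS for a secondary amine: a trivalent nitrogen with one H, bonded to two carbons.
Exactly one fragment in the molecule meets all constraints, giving 1 match.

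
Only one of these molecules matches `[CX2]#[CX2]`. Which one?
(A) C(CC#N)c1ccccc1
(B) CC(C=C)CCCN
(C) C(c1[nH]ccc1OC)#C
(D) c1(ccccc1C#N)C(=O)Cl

C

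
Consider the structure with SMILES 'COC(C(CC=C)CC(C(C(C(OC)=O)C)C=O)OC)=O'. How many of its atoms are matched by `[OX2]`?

3

The query [OX2] means: aliphatic oxygen with two total connections — ether, hydroxyl, or ester single-bond O.
Check the 21 heavy atoms by environment: 10× C (X4) → no; 3× O (X2) → match; 5× C (X3) → no; 3× O (X1) → no.
That gives 3 matching atoms.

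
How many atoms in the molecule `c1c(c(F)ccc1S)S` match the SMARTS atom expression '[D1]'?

Check the 9 heavy atoms by environment: 3× c (aromatic, D3) → no; 3× c (aromatic, D2) → no; 2× S (D1) → match; 1× F (D1) → match.
Summing the matching environments: 2 + 1 = 3 matching atoms.

3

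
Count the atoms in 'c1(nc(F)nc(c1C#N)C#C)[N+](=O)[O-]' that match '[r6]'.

6

Check the 14 heavy atoms by environment: 2× n (aromatic, in 6-ring) → match; 4× c (aromatic, in 6-ring) → match; 3× C (acyclic) → no; 1× N (acyclic) → no; 1× N (charge +1, acyclic) → no; 1× O (charge -1, acyclic) → no; 1× O (acyclic) → no; 1× F (acyclic) → no.
Summing the matching environments: 2 + 4 = 6 matching atoms.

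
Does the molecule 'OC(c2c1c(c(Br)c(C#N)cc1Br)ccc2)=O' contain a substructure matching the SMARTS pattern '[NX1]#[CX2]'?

Yes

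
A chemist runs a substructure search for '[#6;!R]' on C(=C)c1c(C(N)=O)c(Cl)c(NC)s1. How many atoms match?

4

The query [#6;!R] means: carbon not in any ring.
Check the 13 heavy atoms by environment: 1× s (aromatic, in 5-ring) → no; 4× c (aromatic, in 5-ring) → no; 2× N (acyclic) → no; 4× C (acyclic) → match; 1× Cl (acyclic) → no; 1× O (acyclic) → no.
That gives 4 matching atoms.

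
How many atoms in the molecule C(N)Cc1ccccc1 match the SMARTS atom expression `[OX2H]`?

Check the 9 heavy atoms by environment: 2× C (H2, X4) → no; 1× N (H2, X3) → no; 1× c (aromatic, H0, X3) → no; 5× c (aromatic, H1, X3) → no.
No environment satisfies the query, so 0 matching atoms.

0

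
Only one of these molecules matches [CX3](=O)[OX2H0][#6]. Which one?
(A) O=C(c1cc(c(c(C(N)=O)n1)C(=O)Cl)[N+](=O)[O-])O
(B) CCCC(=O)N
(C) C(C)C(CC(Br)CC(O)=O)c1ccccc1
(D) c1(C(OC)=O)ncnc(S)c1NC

[CX3](=O)[OX2H0][#6] describes a carbonyl carbon bonded to an oxygen that is itself bonded to carbon (no H on that O) (an ester).
(A) has a carboxylic acid group (-C(=O)OH) but the singly-bonded O carries H (OX2H1, not H0).
(B) has a primary amide (-C(=O)NH2) but the carbonyl is bonded to N, not to an O-C linkage.
(C) has a carboxylic acid group (-C(=O)OH) but the singly-bonded O carries H (OX2H1, not H0).
(D) contains a methyl-ester group (-C(=O)OCH3), which satisfies every atom and bond constraint.
So the answer is (D).

D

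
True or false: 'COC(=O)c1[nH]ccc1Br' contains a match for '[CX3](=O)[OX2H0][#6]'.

The pattern [CX3](=O)[OX2H0][#6] describes a carbonyl carbon bonded to an oxygen that is itself bonded to carbon (no H on that O) — an ester.
The molecule carries a methyl-ester group (-C(=O)OCH3), whose atoms satisfy every constraint of the query, so the pattern matches.

True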